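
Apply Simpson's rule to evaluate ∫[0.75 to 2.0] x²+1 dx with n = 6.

f(x) = x²+1
a = 0.75, b = 2.0, n = 6
h = (b - a)/n = 0.208333

Simpson's rule: (h/3)[f(x₀) + 4f(x₁) + 2f(x₂) + ... + f(xₙ)]

x_0 = 0.7500, f(x_0) = 1.562500, coefficient = 1
x_1 = 0.9583, f(x_1) = 1.918403, coefficient = 4
x_2 = 1.1667, f(x_2) = 2.361111, coefficient = 2
x_3 = 1.3750, f(x_3) = 2.890625, coefficient = 4
x_4 = 1.5833, f(x_4) = 3.506944, coefficient = 2
x_5 = 1.7917, f(x_5) = 4.210069, coefficient = 4
x_6 = 2.0000, f(x_6) = 5.000000, coefficient = 1

I ≈ (0.208333/3) × 54.375000 = 3.776042
Exact value: 3.776042
Error: 0.000000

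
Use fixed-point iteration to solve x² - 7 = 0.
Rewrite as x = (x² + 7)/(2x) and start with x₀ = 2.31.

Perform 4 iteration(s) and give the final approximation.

Equation: x² - 7 = 0
Fixed-point form: x = (x² + 7)/(2x)
x₀ = 2.31

x_1 = g(2.310000) = 2.670152
x_2 = g(2.670152) = 2.645863
x_3 = g(2.645863) = 2.645751
x_4 = g(2.645751) = 2.645751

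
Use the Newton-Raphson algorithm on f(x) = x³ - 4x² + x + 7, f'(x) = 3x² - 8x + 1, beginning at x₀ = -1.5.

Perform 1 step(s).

f(x) = x³ - 4x² + x + 7
f'(x) = 3x² - 8x + 1
x₀ = -1.5

Newton-Raphson formula: x_{n+1} = x_n - f(x_n)/f'(x_n)

Iteration 1:
  f(-1.500000) = -6.875000
  f'(-1.500000) = 19.750000
  x_1 = -1.500000 - (-6.875000)/19.750000 = -1.151899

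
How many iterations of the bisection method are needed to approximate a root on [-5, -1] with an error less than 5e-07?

We need (b-a)/2^n ≤ 5e-07
(-1 - (-5))/2^n ≤ 5e-07
4/2^n ≤ 5e-07
2^n ≥ 8000000
n ≥ log₂(8000000) = 22.93
n ≥ 23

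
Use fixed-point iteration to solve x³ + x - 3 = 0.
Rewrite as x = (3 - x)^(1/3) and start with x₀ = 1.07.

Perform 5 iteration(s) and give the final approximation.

Equation: x³ + x - 3 = 0
Fixed-point form: x = (3 - x)^(1/3)
x₀ = 1.07

x_1 = g(1.070000) = 1.245047
x_2 = g(1.245047) = 1.206207
x_3 = g(1.206207) = 1.215041
x_4 = g(1.215041) = 1.213043
x_5 = g(1.213043) = 1.213495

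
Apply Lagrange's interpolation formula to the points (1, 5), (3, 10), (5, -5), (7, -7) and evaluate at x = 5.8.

Lagrange interpolation formula:
P(x) = Σ yᵢ × Lᵢ(x)
where Lᵢ(x) = Π_{j≠i} (x - xⱼ)/(xᵢ - xⱼ)

L_0(5.8) = (5.8 - 3)/(1 - 3) × (5.8 - 5)/(1 - 5) × (5.8 - 7)/(1 - 7) = 0.056000
L_1(5.8) = (5.8 - 1)/(3 - 1) × (5.8 - 5)/(3 - 5) × (5.8 - 7)/(3 - 7) = -0.288000
L_2(5.8) = (5.8 - 1)/(5 - 1) × (5.8 - 3)/(5 - 3) × (5.8 - 7)/(5 - 7) = 1.008000
L_3(5.8) = (5.8 - 1)/(7 - 1) × (5.8 - 3)/(7 - 3) × (5.8 - 5)/(7 - 5) = 0.224000

P(5.8) = 5×L_0(5.8) + 10×L_1(5.8) + (-5)×L_2(5.8) + (-7)×L_3(5.8)
P(5.8) = -9.208000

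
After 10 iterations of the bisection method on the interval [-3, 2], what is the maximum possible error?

Bisection error bound: |error| ≤ (b-a)/2^n
|error| ≤ (2 - (-3))/2^10 = 5/2^10
|error| ≤ 0.0048828125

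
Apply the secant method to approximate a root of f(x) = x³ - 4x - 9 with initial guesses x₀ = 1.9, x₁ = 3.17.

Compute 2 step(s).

f(x) = x³ - 4x - 9
x₀ = 1.9, x₁ = 3.17

Secant formula: x_{n+1} = x_n - f(x_n)(x_n - x_{n-1})/(f(x_n) - f(x_{n-1}))

Iteration 1:
  f(1.900000) = -9.741000
  f(3.170000) = 10.175013
  x_2 = 3.170000 - 10.175013×(3.170000 - 1.900000)/(10.175013 - (-9.741000))
       = 2.521162
Iteration 2:
  f(3.170000) = 10.175013
  f(2.521162) = -3.059493
  x_3 = 2.521162 - (-3.059493)×(2.521162 - 3.170000)/(-3.059493 - 10.175013)
       = 2.671157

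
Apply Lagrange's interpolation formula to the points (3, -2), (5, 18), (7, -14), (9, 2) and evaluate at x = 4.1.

Lagrange interpolation formula:
P(x) = Σ yᵢ × Lᵢ(x)
where Lᵢ(x) = Π_{j≠i} (x - xⱼ)/(xᵢ - xⱼ)

L_0(4.1) = (4.1 - 5)/(3 - 5) × (4.1 - 7)/(3 - 7) × (4.1 - 9)/(3 - 9) = 0.266438
L_1(4.1) = (4.1 - 3)/(5 - 3) × (4.1 - 7)/(5 - 7) × (4.1 - 9)/(5 - 9) = 0.976937
L_2(4.1) = (4.1 - 3)/(7 - 3) × (4.1 - 5)/(7 - 5) × (4.1 - 9)/(7 - 9) = -0.303188
L_3(4.1) = (4.1 - 3)/(9 - 3) × (4.1 - 5)/(9 - 5) × (4.1 - 7)/(9 - 7) = 0.059813

P(4.1) = (-2)×L_0(4.1) + 18×L_1(4.1) + (-14)×L_2(4.1) + 2×L_3(4.1)
P(4.1) = 21.416250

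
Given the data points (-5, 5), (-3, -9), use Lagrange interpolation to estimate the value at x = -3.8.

Lagrange interpolation formula:
P(x) = Σ yᵢ × Lᵢ(x)
where Lᵢ(x) = Π_{j≠i} (x - xⱼ)/(xᵢ - xⱼ)

L_0(-3.8) = (-3.8 - (-3))/(-5 - (-3)) = 0.400000
L_1(-3.8) = (-3.8 - (-5))/(-3 - (-5)) = 0.600000

P(-3.8) = 5×L_0(-3.8) + (-9)×L_1(-3.8)
P(-3.8) = -3.400000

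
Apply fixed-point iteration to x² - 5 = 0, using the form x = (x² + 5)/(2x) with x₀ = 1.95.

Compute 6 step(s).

Equation: x² - 5 = 0
Fixed-point form: x = (x² + 5)/(2x)
x₀ = 1.95

x_1 = g(1.950000) = 2.257051
x_2 = g(2.257051) = 2.236166
x_3 = g(2.236166) = 2.236068
x_4 = g(2.236068) = 2.236068
x_5 = g(2.236068) = 2.236068
x_6 = g(2.236068) = 2.236068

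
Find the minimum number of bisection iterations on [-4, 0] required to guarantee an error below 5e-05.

We need (b-a)/2^n ≤ 5e-05
(0 - (-4))/2^n ≤ 5e-05
4/2^n ≤ 5e-05
2^n ≥ 80000
n ≥ log₂(80000) = 16.29
n ≥ 17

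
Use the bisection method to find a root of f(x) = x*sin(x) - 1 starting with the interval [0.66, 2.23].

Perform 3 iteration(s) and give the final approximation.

f(x) = x*sin(x) - 1
Initial interval: [0.66, 2.23]

Iteration 1:
  c_1 = (0.660000 + 2.230000)/2 = 1.445000
  f(c_1) = f(1.445000) = 0.433582
  f(a) × f(c) < 0, new interval: [0.660000, 1.445000]
Iteration 2:
  c_2 = (0.660000 + 1.445000)/2 = 1.052500
  f(c_2) = f(1.052500) = -0.085731
  f(a) × f(c) ≥ 0, new interval: [1.052500, 1.445000]
Iteration 3:
  c_3 = (1.052500 + 1.445000)/2 = 1.248750
  f(c_3) = f(1.248750) = 0.184551
  f(a) × f(c) < 0, new interval: [1.052500, 1.248750]

After 3 iteration(s), the approximation is c_3 = 1.248750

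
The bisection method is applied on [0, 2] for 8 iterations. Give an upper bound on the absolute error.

Bisection error bound: |error| ≤ (b-a)/2^n
|error| ≤ (2 - 0)/2^8 = 2/2^8
|error| ≤ 0.0078125000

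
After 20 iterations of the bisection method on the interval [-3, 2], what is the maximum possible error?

Bisection error bound: |error| ≤ (b-a)/2^n
|error| ≤ (2 - (-3))/2^20 = 5/2^20
|error| ≤ 0.0000047684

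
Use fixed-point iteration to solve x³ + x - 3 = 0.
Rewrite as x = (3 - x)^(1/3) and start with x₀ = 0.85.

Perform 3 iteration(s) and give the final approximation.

Equation: x³ + x - 3 = 0
Fixed-point form: x = (3 - x)^(1/3)
x₀ = 0.85

x_1 = g(0.850000) = 1.290663
x_2 = g(1.290663) = 1.195664
x_3 = g(1.195664) = 1.217416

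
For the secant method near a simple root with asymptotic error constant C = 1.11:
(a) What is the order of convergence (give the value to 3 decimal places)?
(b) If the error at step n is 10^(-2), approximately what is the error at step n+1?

(a) Secant method has superlinear convergence with order φ = (1+√5)/2 ≈ 1.618.
    This means |e_{n+1}| ≈ C|e_n|^1.618.

(b) With |e_n| = 10^(-2) and C = 1.11:
    |e_{n+1}| ≈ 1.11 × (10^(-2))^1.618 = 1.11 × 10^(-3.24)

(a) ≈ 1.618 (golden ratio); (b) |e_{n+1}| ≈ 6.445e-04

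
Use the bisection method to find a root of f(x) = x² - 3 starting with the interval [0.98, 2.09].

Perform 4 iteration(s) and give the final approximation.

f(x) = x² - 3
Initial interval: [0.98, 2.09]

Iteration 1:
  c_1 = (0.980000 + 2.090000)/2 = 1.535000
  f(c_1) = f(1.535000) = -0.643775
  f(a) × f(c) ≥ 0, new interval: [1.535000, 2.090000]
Iteration 2:
  c_2 = (1.535000 + 2.090000)/2 = 1.812500
  f(c_2) = f(1.812500) = 0.285156
  f(a) × f(c) < 0, new interval: [1.535000, 1.812500]
Iteration 3:
  c_3 = (1.535000 + 1.812500)/2 = 1.673750
  f(c_3) = f(1.673750) = -0.198561
  f(a) × f(c) ≥ 0, new interval: [1.673750, 1.812500]
Iteration 4:
  c_4 = (1.673750 + 1.812500)/2 = 1.743125
  f(c_4) = f(1.743125) = 0.038485
  f(a) × f(c) < 0, new interval: [1.673750, 1.743125]

After 4 iteration(s), the approximation is c_4 = 1.743125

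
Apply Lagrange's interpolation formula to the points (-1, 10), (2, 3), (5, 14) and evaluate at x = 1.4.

Lagrange interpolation formula:
P(x) = Σ yᵢ × Lᵢ(x)
where Lᵢ(x) = Π_{j≠i} (x - xⱼ)/(xᵢ - xⱼ)

L_0(1.4) = (1.4 - 2)/(-1 - 2) × (1.4 - 5)/(-1 - 5) = 0.120000
L_1(1.4) = (1.4 - (-1))/(2 - (-1)) × (1.4 - 5)/(2 - 5) = 0.960000
L_2(1.4) = (1.4 - (-1))/(5 - (-1)) × (1.4 - 2)/(5 - 2) = -0.080000

P(1.4) = 10×L_0(1.4) + 3×L_1(1.4) + 14×L_2(1.4)
P(1.4) = 2.960000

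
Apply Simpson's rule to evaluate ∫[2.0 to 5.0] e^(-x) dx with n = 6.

f(x) = e^(-x)
a = 2.0, b = 5.0, n = 6
h = (b - a)/n = 0.500000

Simpson's rule: (h/3)[f(x₀) + 4f(x₁) + 2f(x₂) + ... + f(xₙ)]

x_0 = 2.0000, f(x_0) = 0.135335, coefficient = 1
x_1 = 2.5000, f(x_1) = 0.082085, coefficient = 4
x_2 = 3.0000, f(x_2) = 0.049787, coefficient = 2
x_3 = 3.5000, f(x_3) = 0.030197, coefficient = 4
x_4 = 4.0000, f(x_4) = 0.018316, coefficient = 2
x_5 = 4.5000, f(x_5) = 0.011109, coefficient = 4
x_6 = 5.0000, f(x_6) = 0.006738, coefficient = 1

I ≈ (0.500000/3) × 0.771844 = 0.128641
Exact value: 0.128597
Error: 0.000043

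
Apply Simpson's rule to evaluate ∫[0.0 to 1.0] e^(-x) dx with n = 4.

f(x) = e^(-x)
a = 0.0, b = 1.0, n = 4
h = (b - a)/n = 0.250000

Simpson's rule: (h/3)[f(x₀) + 4f(x₁) + 2f(x₂) + ... + f(xₙ)]

x_0 = 0.0000, f(x_0) = 1.000000, coefficient = 1
x_1 = 0.2500, f(x_1) = 0.778801, coefficient = 4
x_2 = 0.5000, f(x_2) = 0.606531, coefficient = 2
x_3 = 0.7500, f(x_3) = 0.472367, coefficient = 4
x_4 = 1.0000, f(x_4) = 0.367879, coefficient = 1

I ≈ (0.250000/3) × 7.585610 = 0.632134
Exact value: 0.632121
Error: 0.000014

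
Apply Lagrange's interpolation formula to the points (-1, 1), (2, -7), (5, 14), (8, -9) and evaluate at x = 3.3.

Lagrange interpolation formula:
P(x) = Σ yᵢ × Lᵢ(x)
where Lᵢ(x) = Π_{j≠i} (x - xⱼ)/(xᵢ - xⱼ)

L_0(3.3) = (3.3 - 2)/(-1 - 2) × (3.3 - 5)/(-1 - 5) × (3.3 - 8)/(-1 - 8) = -0.064117
L_1(3.3) = (3.3 - (-1))/(2 - (-1)) × (3.3 - 5)/(2 - 5) × (3.3 - 8)/(2 - 8) = 0.636241
L_2(3.3) = (3.3 - (-1))/(5 - (-1)) × (3.3 - 2)/(5 - 2) × (3.3 - 8)/(5 - 8) = 0.486537
L_3(3.3) = (3.3 - (-1))/(8 - (-1)) × (3.3 - 2)/(8 - 2) × (3.3 - 5)/(8 - 5) = -0.058660

P(3.3) = 1×L_0(3.3) + (-7)×L_1(3.3) + 14×L_2(3.3) + (-9)×L_3(3.3)
P(3.3) = 2.821660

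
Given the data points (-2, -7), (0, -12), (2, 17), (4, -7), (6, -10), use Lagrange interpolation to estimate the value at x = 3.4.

Lagrange interpolation formula:
P(x) = Σ yᵢ × Lᵢ(x)
where Lᵢ(x) = Π_{j≠i} (x - xⱼ)/(xᵢ - xⱼ)

L_0(3.4) = (3.4 - 0)/(-2 - 0) × (3.4 - 2)/(-2 - 2) × (3.4 - 4)/(-2 - 4) × (3.4 - 6)/(-2 - 6) = 0.019338
L_1(3.4) = (3.4 - (-2))/(0 - (-2)) × (3.4 - 2)/(0 - 2) × (3.4 - 4)/(0 - 4) × (3.4 - 6)/(0 - 6) = -0.122850
L_2(3.4) = (3.4 - (-2))/(2 - (-2)) × (3.4 - 0)/(2 - 0) × (3.4 - 4)/(2 - 4) × (3.4 - 6)/(2 - 6) = 0.447525
L_3(3.4) = (3.4 - (-2))/(4 - (-2)) × (3.4 - 0)/(4 - 0) × (3.4 - 2)/(4 - 2) × (3.4 - 6)/(4 - 6) = 0.696150
L_4(3.4) = (3.4 - (-2))/(6 - (-2)) × (3.4 - 0)/(6 - 0) × (3.4 - 2)/(6 - 2) × (3.4 - 4)/(6 - 4) = -0.040163

P(3.4) = (-7)×L_0(3.4) + (-12)×L_1(3.4) + 17×L_2(3.4) + (-7)×L_3(3.4) + (-10)×L_4(3.4)
P(3.4) = 4.475338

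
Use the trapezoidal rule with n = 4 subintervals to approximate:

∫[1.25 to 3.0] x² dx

f(x) = x²
a = 1.25, b = 3.0, n = 4
h = (b - a)/n = 0.437500

Trapezoidal rule: (h/2)[f(x₀) + 2f(x₁) + 2f(x₂) + ... + f(xₙ)]

x_0 = 1.2500, f(x_0) = 1.562500, coefficient = 1
x_1 = 1.6875, f(x_1) = 2.847656, coefficient = 2
x_2 = 2.1250, f(x_2) = 4.515625, coefficient = 2
x_3 = 2.5625, f(x_3) = 6.566406, coefficient = 2
x_4 = 3.0000, f(x_4) = 9.000000, coefficient = 1

I ≈ (0.437500/2) × 38.421875 = 8.404785
Exact value: 8.348958
Error: 0.055827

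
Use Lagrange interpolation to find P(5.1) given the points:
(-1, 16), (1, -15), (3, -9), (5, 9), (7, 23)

Lagrange interpolation formula:
P(x) = Σ yᵢ × Lᵢ(x)
where Lᵢ(x) = Π_{j≠i} (x - xⱼ)/(xᵢ - xⱼ)

L_0(5.1) = (5.1 - 1)/(-1 - 1) × (5.1 - 3)/(-1 - 3) × (5.1 - 5)/(-1 - 5) × (5.1 - 7)/(-1 - 7) = -0.004260
L_1(5.1) = (5.1 - (-1))/(1 - (-1)) × (5.1 - 3)/(1 - 3) × (5.1 - 5)/(1 - 5) × (5.1 - 7)/(1 - 7) = 0.025353
L_2(5.1) = (5.1 - (-1))/(3 - (-1)) × (5.1 - 1)/(3 - 1) × (5.1 - 5)/(3 - 5) × (5.1 - 7)/(3 - 7) = -0.074248
L_3(5.1) = (5.1 - (-1))/(5 - (-1)) × (5.1 - 1)/(5 - 1) × (5.1 - 3)/(5 - 3) × (5.1 - 7)/(5 - 7) = 1.039478
L_4(5.1) = (5.1 - (-1))/(7 - (-1)) × (5.1 - 1)/(7 - 1) × (5.1 - 3)/(7 - 3) × (5.1 - 5)/(7 - 5) = 0.013677

P(5.1) = 16×L_0(5.1) + (-15)×L_1(5.1) + (-9)×L_2(5.1) + 9×L_3(5.1) + 23×L_4(5.1)
P(5.1) = 9.889659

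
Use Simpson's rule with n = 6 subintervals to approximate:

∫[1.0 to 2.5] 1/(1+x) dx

f(x) = 1/(1+x)
a = 1.0, b = 2.5, n = 6
h = (b - a)/n = 0.250000

Simpson's rule: (h/3)[f(x₀) + 4f(x₁) + 2f(x₂) + ... + f(xₙ)]

x_0 = 1.0000, f(x_0) = 0.500000, coefficient = 1
x_1 = 1.2500, f(x_1) = 0.444444, coefficient = 4
x_2 = 1.5000, f(x_2) = 0.400000, coefficient = 2
x_3 = 1.7500, f(x_3) = 0.363636, coefficient = 4
x_4 = 2.0000, f(x_4) = 0.333333, coefficient = 2
x_5 = 2.2500, f(x_5) = 0.307692, coefficient = 4
x_6 = 2.5000, f(x_6) = 0.285714, coefficient = 1

I ≈ (0.250000/3) × 6.715473 = 0.559623
Exact value: 0.559616
Error: 0.000007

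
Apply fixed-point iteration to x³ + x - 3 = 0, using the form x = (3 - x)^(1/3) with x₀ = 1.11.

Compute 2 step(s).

Equation: x³ + x - 3 = 0
Fixed-point form: x = (3 - x)^(1/3)
x₀ = 1.11

x_1 = g(1.110000) = 1.236386
x_2 = g(1.236386) = 1.208188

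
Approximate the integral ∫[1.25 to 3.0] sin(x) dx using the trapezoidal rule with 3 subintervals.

f(x) = sin(x)
a = 1.25, b = 3.0, n = 3
h = (b - a)/n = 0.583333

Trapezoidal rule: (h/2)[f(x₀) + 2f(x₁) + 2f(x₂) + ... + f(xₙ)]

x_0 = 1.2500, f(x_0) = 0.948985, coefficient = 1
x_1 = 1.8333, f(x_1) = 0.965735, coefficient = 2
x_2 = 2.4167, f(x_2) = 0.663080, coefficient = 2
x_3 = 3.0000, f(x_3) = 0.141120, coefficient = 1

I ≈ (0.583333/2) × 4.347734 = 1.268089
Exact value: 1.305315
Error: 0.037226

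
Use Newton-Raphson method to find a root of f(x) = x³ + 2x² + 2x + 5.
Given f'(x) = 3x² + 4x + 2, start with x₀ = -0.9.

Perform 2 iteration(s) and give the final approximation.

f(x) = x³ + 2x² + 2x + 5
f'(x) = 3x² + 4x + 2
x₀ = -0.9

Newton-Raphson formula: x_{n+1} = x_n - f(x_n)/f'(x_n)

Iteration 1:
  f(-0.900000) = 4.091000
  f'(-0.900000) = 0.830000
  x_1 = -0.900000 - 4.091000/0.830000 = -5.828916
Iteration 2:
  f(-5.828916) = -136.750057
  f'(-5.828916) = 80.613111
  x_2 = -5.828916 - (-136.750057)/80.613111 = -4.132541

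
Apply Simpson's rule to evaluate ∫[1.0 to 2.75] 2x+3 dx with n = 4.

f(x) = 2x+3
a = 1.0, b = 2.75, n = 4
h = (b - a)/n = 0.437500

Simpson's rule: (h/3)[f(x₀) + 4f(x₁) + 2f(x₂) + ... + f(xₙ)]

x_0 = 1.0000, f(x_0) = 5.000000, coefficient = 1
x_1 = 1.4375, f(x_1) = 5.875000, coefficient = 4
x_2 = 1.8750, f(x_2) = 6.750000, coefficient = 2
x_3 = 2.3125, f(x_3) = 7.625000, coefficient = 4
x_4 = 2.7500, f(x_4) = 8.500000, coefficient = 1

I ≈ (0.437500/3) × 81.000000 = 11.812500
Exact value: 11.812500
Error: 0.000000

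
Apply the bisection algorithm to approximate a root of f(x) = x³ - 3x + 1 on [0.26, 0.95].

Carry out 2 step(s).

f(x) = x³ - 3x + 1
Initial interval: [0.26, 0.95]

Iteration 1:
  c_1 = (0.260000 + 0.950000)/2 = 0.605000
  f(c_1) = f(0.605000) = -0.593555
  f(a) × f(c) < 0, new interval: [0.260000, 0.605000]
Iteration 2:
  c_2 = (0.260000 + 0.605000)/2 = 0.432500
  f(c_2) = f(0.432500) = -0.216598
  f(a) × f(c) < 0, new interval: [0.260000, 0.432500]

After 2 iteration(s), the approximation is c_2 = 0.432500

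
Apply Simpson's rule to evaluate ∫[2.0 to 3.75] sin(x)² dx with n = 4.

f(x) = sin(x)²
a = 2.0, b = 3.75, n = 4
h = (b - a)/n = 0.437500

Simpson's rule: (h/3)[f(x₀) + 4f(x₁) + 2f(x₂) + ... + f(xₙ)]

x_0 = 2.0000, f(x_0) = 0.826822, coefficient = 1
x_1 = 2.4375, f(x_1) = 0.419052, coefficient = 4
x_2 = 2.8750, f(x_2) = 0.069404, coefficient = 2
x_3 = 3.3125, f(x_3) = 0.028926, coefficient = 4
x_4 = 3.7500, f(x_4) = 0.326682, coefficient = 1

I ≈ (0.437500/3) × 3.084225 = 0.449783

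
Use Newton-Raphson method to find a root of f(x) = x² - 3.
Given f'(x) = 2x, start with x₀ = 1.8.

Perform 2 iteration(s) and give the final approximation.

f(x) = x² - 3
f'(x) = 2x
x₀ = 1.8

Newton-Raphson formula: x_{n+1} = x_n - f(x_n)/f'(x_n)

Iteration 1:
  f(1.800000) = 0.240000
  f'(1.800000) = 3.600000
  x_1 = 1.800000 - 0.240000/3.600000 = 1.733333
Iteration 2:
  f(1.733333) = 0.004444
  f'(1.733333) = 3.466667
  x_2 = 1.733333 - 0.004444/3.466667 = 1.732051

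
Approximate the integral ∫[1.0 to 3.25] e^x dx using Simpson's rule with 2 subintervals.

f(x) = e^x
a = 1.0, b = 3.25, n = 2
h = (b - a)/n = 1.125000

Simpson's rule: (h/3)[f(x₀) + 4f(x₁) + 2f(x₂) + ... + f(xₙ)]

x_0 = 1.0000, f(x_0) = 2.718282, coefficient = 1
x_1 = 2.1250, f(x_1) = 8.372897, coefficient = 4
x_2 = 3.2500, f(x_2) = 25.790340, coefficient = 1

I ≈ (1.125000/3) × 62.000212 = 23.250079
Exact value: 23.072058
Error: 0.178021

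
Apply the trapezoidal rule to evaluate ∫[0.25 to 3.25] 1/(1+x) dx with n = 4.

f(x) = 1/(1+x)
a = 0.25, b = 3.25, n = 4
h = (b - a)/n = 0.750000

Trapezoidal rule: (h/2)[f(x₀) + 2f(x₁) + 2f(x₂) + ... + f(xₙ)]

x_0 = 0.2500, f(x_0) = 0.800000, coefficient = 1
x_1 = 1.0000, f(x_1) = 0.500000, coefficient = 2
x_2 = 1.7500, f(x_2) = 0.363636, coefficient = 2
x_3 = 2.5000, f(x_3) = 0.285714, coefficient = 2
x_4 = 3.2500, f(x_4) = 0.235294, coefficient = 1

I ≈ (0.750000/2) × 3.333995 = 1.250248
Exact value: 1.223775
Error: 0.026473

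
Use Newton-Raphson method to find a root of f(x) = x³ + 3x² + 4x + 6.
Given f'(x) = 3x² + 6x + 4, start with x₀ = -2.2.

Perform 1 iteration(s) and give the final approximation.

f(x) = x³ + 3x² + 4x + 6
f'(x) = 3x² + 6x + 4
x₀ = -2.2

Newton-Raphson formula: x_{n+1} = x_n - f(x_n)/f'(x_n)

Iteration 1:
  f(-2.200000) = 1.072000
  f'(-2.200000) = 5.320000
  x_1 = -2.200000 - 1.072000/5.320000 = -2.401504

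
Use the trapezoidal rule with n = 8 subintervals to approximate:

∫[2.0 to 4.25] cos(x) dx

f(x) = cos(x)
a = 2.0, b = 4.25, n = 8
h = (b - a)/n = 0.281250

Trapezoidal rule: (h/2)[f(x₀) + 2f(x₁) + 2f(x₂) + ... + f(xₙ)]

x_0 = 2.0000, f(x_0) = -0.416147, coefficient = 1
x_1 = 2.2812, f(x_1) = -0.652178, coefficient = 2
x_2 = 2.5625, f(x_2) = -0.836960, coefficient = 2
x_3 = 2.8438, f(x_3) = -0.955972, coefficient = 2
x_4 = 3.1250, f(x_4) = -0.999862, coefficient = 2
x_5 = 3.4062, f(x_5) = -0.965182, coefficient = 2
x_6 = 3.6875, f(x_6) = -0.854657, coefficient = 2
x_7 = 3.9688, f(x_7) = -0.676971, coefficient = 2
x_8 = 4.2500, f(x_8) = -0.446087, coefficient = 1

I ≈ (0.281250/2) × -12.745796 = -1.792378
Exact value: -1.804287
Error: 0.011909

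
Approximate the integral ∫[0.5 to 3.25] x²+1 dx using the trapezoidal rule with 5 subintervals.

f(x) = x²+1
a = 0.5, b = 3.25, n = 5
h = (b - a)/n = 0.550000

Trapezoidal rule: (h/2)[f(x₀) + 2f(x₁) + 2f(x₂) + ... + f(xₙ)]

x_0 = 0.5000, f(x_0) = 1.250000, coefficient = 1
x_1 = 1.0500, f(x_1) = 2.102500, coefficient = 2
x_2 = 1.6000, f(x_2) = 3.560000, coefficient = 2
x_3 = 2.1500, f(x_3) = 5.622500, coefficient = 2
x_4 = 2.7000, f(x_4) = 8.290000, coefficient = 2
x_5 = 3.2500, f(x_5) = 11.562500, coefficient = 1

I ≈ (0.550000/2) × 51.962500 = 14.289688
Exact value: 14.151042
Error: 0.138646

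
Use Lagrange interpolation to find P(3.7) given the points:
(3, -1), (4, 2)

Lagrange interpolation formula:
P(x) = Σ yᵢ × Lᵢ(x)
where Lᵢ(x) = Π_{j≠i} (x - xⱼ)/(xᵢ - xⱼ)

L_0(3.7) = (3.7 - 4)/(3 - 4) = 0.300000
L_1(3.7) = (3.7 - 3)/(4 - 3) = 0.700000

P(3.7) = (-1)×L_0(3.7) + 2×L_1(3.7)
P(3.7) = 1.100000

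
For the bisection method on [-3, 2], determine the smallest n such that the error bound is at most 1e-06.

We need (b-a)/2^n ≤ 1e-06
(2 - (-3))/2^n ≤ 1e-06
5/2^n ≤ 1e-06
2^n ≥ 5000000
n ≥ log₂(5000000) = 22.25
n ≥ 23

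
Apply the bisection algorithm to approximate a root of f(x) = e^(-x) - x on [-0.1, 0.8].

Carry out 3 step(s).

f(x) = e^(-x) - x
Initial interval: [-0.1, 0.8]

Iteration 1:
  c_1 = (-0.100000 + 0.800000)/2 = 0.350000
  f(c_1) = f(0.350000) = 0.354688
  f(a) × f(c) ≥ 0, new interval: [0.350000, 0.800000]
Iteration 2:
  c_2 = (0.350000 + 0.800000)/2 = 0.575000
  f(c_2) = f(0.575000) = -0.012295
  f(a) × f(c) < 0, new interval: [0.350000, 0.575000]
Iteration 3:
  c_3 = (0.350000 + 0.575000)/2 = 0.462500
  f(c_3) = f(0.462500) = 0.167207
  f(a) × f(c) ≥ 0, new interval: [0.462500, 0.575000]

After 3 iteration(s), the approximation is c_3 = 0.462500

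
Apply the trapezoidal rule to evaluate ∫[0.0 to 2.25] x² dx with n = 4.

f(x) = x²
a = 0.0, b = 2.25, n = 4
h = (b - a)/n = 0.562500

Trapezoidal rule: (h/2)[f(x₀) + 2f(x₁) + 2f(x₂) + ... + f(xₙ)]

x_0 = 0.0000, f(x_0) = 0.000000, coefficient = 1
x_1 = 0.5625, f(x_1) = 0.316406, coefficient = 2
x_2 = 1.1250, f(x_2) = 1.265625, coefficient = 2
x_3 = 1.6875, f(x_3) = 2.847656, coefficient = 2
x_4 = 2.2500, f(x_4) = 5.062500, coefficient = 1

I ≈ (0.562500/2) × 13.921875 = 3.915527
Exact value: 3.796875
Error: 0.118652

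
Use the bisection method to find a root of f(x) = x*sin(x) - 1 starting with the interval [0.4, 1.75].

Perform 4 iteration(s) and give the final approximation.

f(x) = x*sin(x) - 1
Initial interval: [0.4, 1.75]

Iteration 1:
  c_1 = (0.400000 + 1.750000)/2 = 1.075000
  f(c_1) = f(1.075000) = -0.054441
  f(a) × f(c) ≥ 0, new interval: [1.075000, 1.750000]
Iteration 2:
  c_2 = (1.075000 + 1.750000)/2 = 1.412500
  f(c_2) = f(1.412500) = 0.394840
  f(a) × f(c) < 0, new interval: [1.075000, 1.412500]
Iteration 3:
  c_3 = (1.075000 + 1.412500)/2 = 1.243750
  f(c_3) = f(1.243750) = 0.177825
  f(a) × f(c) < 0, new interval: [1.075000, 1.243750]
Iteration 4:
  c_4 = (1.075000 + 1.243750)/2 = 1.159375
  f(c_4) = f(1.159375) = 0.062629
  f(a) × f(c) < 0, new interval: [1.075000, 1.159375]

After 4 iteration(s), the approximation is c_4 = 1.159375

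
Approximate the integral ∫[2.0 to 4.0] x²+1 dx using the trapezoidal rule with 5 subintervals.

f(x) = x²+1
a = 2.0, b = 4.0, n = 5
h = (b - a)/n = 0.400000

Trapezoidal rule: (h/2)[f(x₀) + 2f(x₁) + 2f(x₂) + ... + f(xₙ)]

x_0 = 2.0000, f(x_0) = 5.000000, coefficient = 1
x_1 = 2.4000, f(x_1) = 6.760000, coefficient = 2
x_2 = 2.8000, f(x_2) = 8.840000, coefficient = 2
x_3 = 3.2000, f(x_3) = 11.240000, coefficient = 2
x_4 = 3.6000, f(x_4) = 13.960000, coefficient = 2
x_5 = 4.0000, f(x_5) = 17.000000, coefficient = 1

I ≈ (0.400000/2) × 103.600000 = 20.720000
Exact value: 20.666667
Error: 0.053333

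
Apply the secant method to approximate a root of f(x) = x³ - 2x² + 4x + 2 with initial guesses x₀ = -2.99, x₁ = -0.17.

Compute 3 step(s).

f(x) = x³ - 2x² + 4x + 2
x₀ = -2.99, x₁ = -0.17

Secant formula: x_{n+1} = x_n - f(x_n)(x_n - x_{n-1})/(f(x_n) - f(x_{n-1}))

Iteration 1:
  f(-2.990000) = -54.571099
  f(-0.170000) = 1.257287
  x_2 = -0.170000 - 1.257287×(-0.170000 - (-2.990000))/(1.257287 - (-54.571099))
       = -0.233508
Iteration 2:
  f(-0.170000) = 1.257287
  f(-0.233508) = 0.944184
  x_3 = -0.233508 - 0.944184×(-0.233508 - (-0.170000))/(0.944184 - 1.257287)
       = -0.425021
Iteration 3:
  f(-0.233508) = 0.944184
  f(-0.425021) = -0.138144
  x_4 = -0.425021 - (-0.138144)×(-0.425021 - (-0.233508))/(-0.138144 - 0.944184)
       = -0.400577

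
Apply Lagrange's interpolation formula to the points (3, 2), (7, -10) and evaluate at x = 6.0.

Lagrange interpolation formula:
P(x) = Σ yᵢ × Lᵢ(x)
where Lᵢ(x) = Π_{j≠i} (x - xⱼ)/(xᵢ - xⱼ)

L_0(6.0) = (6.0 - 7)/(3 - 7) = 0.250000
L_1(6.0) = (6.0 - 3)/(7 - 3) = 0.750000

P(6.0) = 2×L_0(6.0) + (-10)×L_1(6.0)
P(6.0) = -7.000000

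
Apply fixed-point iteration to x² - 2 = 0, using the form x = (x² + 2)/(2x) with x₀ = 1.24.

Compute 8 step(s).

Equation: x² - 2 = 0
Fixed-point form: x = (x² + 2)/(2x)
x₀ = 1.24

x_1 = g(1.240000) = 1.426452
x_2 = g(1.426452) = 1.414266
x_3 = g(1.414266) = 1.414214
x_4 = g(1.414214) = 1.414214
x_5 = g(1.414214) = 1.414214
x_6 = g(1.414214) = 1.414214
x_7 = g(1.414214) = 1.414214
x_8 = g(1.414214) = 1.414214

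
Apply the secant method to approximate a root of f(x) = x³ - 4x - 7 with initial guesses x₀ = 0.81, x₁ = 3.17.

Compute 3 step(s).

f(x) = x³ - 4x - 7
x₀ = 0.81, x₁ = 3.17

Secant formula: x_{n+1} = x_n - f(x_n)(x_n - x_{n-1})/(f(x_n) - f(x_{n-1}))

Iteration 1:
  f(0.810000) = -9.708559
  f(3.170000) = 12.175013
  x_2 = 3.170000 - 12.175013×(3.170000 - 0.810000)/(12.175013 - (-9.708559))
       = 1.857005
Iteration 2:
  f(3.170000) = 12.175013
  f(1.857005) = -8.024201
  x_3 = 1.857005 - (-8.024201)×(1.857005 - 3.170000)/(-8.024201 - 12.175013)
       = 2.378596
Iteration 3:
  f(1.857005) = -8.024201
  f(2.378596) = -3.056955
  x_4 = 2.378596 - (-3.056955)×(2.378596 - 1.857005)/(-3.056955 - (-8.024201))
       = 2.699595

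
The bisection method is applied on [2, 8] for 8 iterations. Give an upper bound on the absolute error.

Bisection error bound: |error| ≤ (b-a)/2^n
|error| ≤ (8 - 2)/2^8 = 6/2^8
|error| ≤ 0.0234375000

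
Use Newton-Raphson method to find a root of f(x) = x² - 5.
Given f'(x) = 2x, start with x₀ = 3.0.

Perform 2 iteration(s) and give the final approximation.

f(x) = x² - 5
f'(x) = 2x
x₀ = 3.0

Newton-Raphson formula: x_{n+1} = x_n - f(x_n)/f'(x_n)

Iteration 1:
  f(3.000000) = 4.000000
  f'(3.000000) = 6.000000
  x_1 = 3.000000 - 4.000000/6.000000 = 2.333333
Iteration 2:
  f(2.333333) = 0.444444
  f'(2.333333) = 4.666667
  x_2 = 2.333333 - 0.444444/4.666667 = 2.238095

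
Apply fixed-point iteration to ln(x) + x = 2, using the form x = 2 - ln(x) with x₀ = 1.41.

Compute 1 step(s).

Equation: ln(x) + x = 2
Fixed-point form: x = 2 - ln(x)
x₀ = 1.41

x_1 = g(1.410000) = 1.656410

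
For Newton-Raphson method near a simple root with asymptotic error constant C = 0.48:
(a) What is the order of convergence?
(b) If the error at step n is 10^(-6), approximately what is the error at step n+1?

(a) Newton-Raphson has quadratic (order 2) convergence near simple roots.
    This means |e_{n+1}| ≈ C|e_n|².

(b) With |e_n| = 10^(-6) and C = 0.48:
    |e_{n+1}| ≈ 0.48 × (10^(-6))² = 0.48 × 10^(-12)

(a) 2 (quadratic); (b) |e_{n+1}| ≈ 4.800e-13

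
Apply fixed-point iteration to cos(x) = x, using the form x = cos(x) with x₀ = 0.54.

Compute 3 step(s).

Equation: cos(x) = x
Fixed-point form: x = cos(x)
x₀ = 0.54

x_1 = g(0.540000) = 0.857709
x_2 = g(0.857709) = 0.654172
x_3 = g(0.654172) = 0.793552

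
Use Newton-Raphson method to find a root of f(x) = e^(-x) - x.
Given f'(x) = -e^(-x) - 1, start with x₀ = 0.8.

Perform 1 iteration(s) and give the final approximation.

f(x) = e^(-x) - x
f'(x) = -e^(-x) - 1
x₀ = 0.8

Newton-Raphson formula: x_{n+1} = x_n - f(x_n)/f'(x_n)

Iteration 1:
  f(0.800000) = -0.350671
  f'(0.800000) = -1.449329
  x_1 = 0.800000 - (-0.350671)/(-1.449329) = 0.558046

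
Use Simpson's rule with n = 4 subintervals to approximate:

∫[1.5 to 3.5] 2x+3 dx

f(x) = 2x+3
a = 1.5, b = 3.5, n = 4
h = (b - a)/n = 0.500000

Simpson's rule: (h/3)[f(x₀) + 4f(x₁) + 2f(x₂) + ... + f(xₙ)]

x_0 = 1.5000, f(x_0) = 6.000000, coefficient = 1
x_1 = 2.0000, f(x_1) = 7.000000, coefficient = 4
x_2 = 2.5000, f(x_2) = 8.000000, coefficient = 2
x_3 = 3.0000, f(x_3) = 9.000000, coefficient = 4
x_4 = 3.5000, f(x_4) = 10.000000, coefficient = 1

I ≈ (0.500000/3) × 96.000000 = 16.000000
Exact value: 16.000000
Error: 0.000000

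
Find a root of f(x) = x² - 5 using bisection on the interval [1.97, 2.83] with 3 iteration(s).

f(x) = x² - 5
Initial interval: [1.97, 2.83]

Iteration 1:
  c_1 = (1.970000 + 2.830000)/2 = 2.400000
  f(c_1) = f(2.400000) = 0.760000
  f(a) × f(c) < 0, new interval: [1.970000, 2.400000]
Iteration 2:
  c_2 = (1.970000 + 2.400000)/2 = 2.185000
  f(c_2) = f(2.185000) = -0.225775
  f(a) × f(c) ≥ 0, new interval: [2.185000, 2.400000]
Iteration 3:
  c_3 = (2.185000 + 2.400000)/2 = 2.292500
  f(c_3) = f(2.292500) = 0.255556
  f(a) × f(c) < 0, new interval: [2.185000, 2.292500]

After 3 iteration(s), the approximation is c_3 = 2.292500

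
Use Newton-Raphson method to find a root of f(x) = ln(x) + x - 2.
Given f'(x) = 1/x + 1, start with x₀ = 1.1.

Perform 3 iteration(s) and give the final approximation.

f(x) = ln(x) + x - 2
f'(x) = 1/x + 1
x₀ = 1.1

Newton-Raphson formula: x_{n+1} = x_n - f(x_n)/f'(x_n)

Iteration 1:
  f(1.100000) = -0.804690
  f'(1.100000) = 1.909091
  x_1 = 1.100000 - (-0.804690)/1.909091 = 1.521504
Iteration 2:
  f(1.521504) = -0.058796
  f'(1.521504) = 1.657244
  x_2 = 1.521504 - (-0.058796)/1.657244 = 1.556983
Iteration 3:
  f(1.556983) = -0.000268
  f'(1.556983) = 1.642268
  x_3 = 1.556983 - (-0.000268)/1.642268 = 1.557146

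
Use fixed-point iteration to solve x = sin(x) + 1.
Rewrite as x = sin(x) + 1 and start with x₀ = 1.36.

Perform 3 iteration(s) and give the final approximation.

Equation: x = sin(x) + 1
Fixed-point form: x = sin(x) + 1
x₀ = 1.36

x_1 = g(1.360000) = 1.977865
x_2 = g(1.977865) = 1.918285
x_3 = g(1.918285) = 1.940231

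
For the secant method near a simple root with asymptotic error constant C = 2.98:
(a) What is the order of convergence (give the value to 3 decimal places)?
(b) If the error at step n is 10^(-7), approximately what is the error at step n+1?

(a) Secant method has superlinear convergence with order φ = (1+√5)/2 ≈ 1.618.
    This means |e_{n+1}| ≈ C|e_n|^1.618.

(b) With |e_n| = 10^(-7) and C = 2.98:
    |e_{n+1}| ≈ 2.98 × (10^(-7))^1.618 = 2.98 × 10^(-11.33)

(a) ≈ 1.618 (golden ratio); (b) |e_{n+1}| ≈ 1.406e-11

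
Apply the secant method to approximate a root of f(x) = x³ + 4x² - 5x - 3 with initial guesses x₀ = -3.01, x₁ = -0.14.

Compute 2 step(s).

f(x) = x³ + 4x² - 5x - 3
x₀ = -3.01, x₁ = -0.14

Secant formula: x_{n+1} = x_n - f(x_n)(x_n - x_{n-1})/(f(x_n) - f(x_{n-1}))

Iteration 1:
  f(-3.010000) = 21.019499
  f(-0.140000) = -2.224344
  x_2 = -0.140000 - (-2.224344)×(-0.140000 - (-3.010000))/(-2.224344 - 21.019499)
       = -0.414648
Iteration 2:
  f(-0.140000) = -2.224344
  f(-0.414648) = -0.310322
  x_3 = -0.414648 - (-0.310322)×(-0.414648 - (-0.140000))/(-0.310322 - (-2.224344))
       = -0.459177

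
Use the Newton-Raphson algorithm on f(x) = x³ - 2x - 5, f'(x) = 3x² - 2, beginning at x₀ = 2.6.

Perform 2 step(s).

f(x) = x³ - 2x - 5
f'(x) = 3x² - 2
x₀ = 2.6

Newton-Raphson formula: x_{n+1} = x_n - f(x_n)/f'(x_n)

Iteration 1:
  f(2.600000) = 7.376000
  f'(2.600000) = 18.280000
  x_1 = 2.600000 - 7.376000/18.280000 = 2.196499
Iteration 2:
  f(2.196499) = 1.204247
  f'(2.196499) = 12.473822
  x_2 = 2.196499 - 1.204247/12.473822 = 2.099957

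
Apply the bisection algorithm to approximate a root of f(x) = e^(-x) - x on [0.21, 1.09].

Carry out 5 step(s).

f(x) = e^(-x) - x
Initial interval: [0.21, 1.09]

Iteration 1:
  c_1 = (0.210000 + 1.090000)/2 = 0.650000
  f(c_1) = f(0.650000) = -0.127954
  f(a) × f(c) < 0, new interval: [0.210000, 0.650000]
Iteration 2:
  c_2 = (0.210000 + 0.650000)/2 = 0.430000
  f(c_2) = f(0.430000) = 0.220509
  f(a) × f(c) ≥ 0, new interval: [0.430000, 0.650000]
Iteration 3:
  c_3 = (0.430000 + 0.650000)/2 = 0.540000
  f(c_3) = f(0.540000) = 0.042748
  f(a) × f(c) ≥ 0, new interval: [0.540000, 0.650000]
Iteration 4:
  c_4 = (0.540000 + 0.650000)/2 = 0.595000
  f(c_4) = f(0.595000) = -0.043437
  f(a) × f(c) < 0, new interval: [0.540000, 0.595000]
Iteration 5:
  c_5 = (0.540000 + 0.595000)/2 = 0.567500
  f(c_5) = f(0.567500) = -0.000559
  f(a) × f(c) < 0, new interval: [0.540000, 0.567500]

After 5 iteration(s), the approximation is c_5 = 0.567500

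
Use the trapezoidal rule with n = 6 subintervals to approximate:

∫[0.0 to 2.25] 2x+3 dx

f(x) = 2x+3
a = 0.0, b = 2.25, n = 6
h = (b - a)/n = 0.375000

Trapezoidal rule: (h/2)[f(x₀) + 2f(x₁) + 2f(x₂) + ... + f(xₙ)]

x_0 = 0.0000, f(x_0) = 3.000000, coefficient = 1
x_1 = 0.3750, f(x_1) = 3.750000, coefficient = 2
x_2 = 0.7500, f(x_2) = 4.500000, coefficient = 2
x_3 = 1.1250, f(x_3) = 5.250000, coefficient = 2
x_4 = 1.5000, f(x_4) = 6.000000, coefficient = 2
x_5 = 1.8750, f(x_5) = 6.750000, coefficient = 2
x_6 = 2.2500, f(x_6) = 7.500000, coefficient = 1

I ≈ (0.375000/2) × 63.000000 = 11.812500
Exact value: 11.812500
Error: 0.000000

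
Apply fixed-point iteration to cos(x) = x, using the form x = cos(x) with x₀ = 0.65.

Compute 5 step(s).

Equation: cos(x) = x
Fixed-point form: x = cos(x)
x₀ = 0.65

x_1 = g(0.650000) = 0.796084
x_2 = g(0.796084) = 0.699511
x_3 = g(0.699511) = 0.765157
x_4 = g(0.765157) = 0.721273
x_5 = g(0.721273) = 0.750965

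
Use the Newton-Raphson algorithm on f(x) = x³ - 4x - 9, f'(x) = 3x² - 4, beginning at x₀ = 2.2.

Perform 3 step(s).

f(x) = x³ - 4x - 9
f'(x) = 3x² - 4
x₀ = 2.2

Newton-Raphson formula: x_{n+1} = x_n - f(x_n)/f'(x_n)

Iteration 1:
  f(2.200000) = -7.152000
  f'(2.200000) = 10.520000
  x_1 = 2.200000 - (-7.152000)/10.520000 = 2.879848
Iteration 2:
  f(2.879848) = 3.364696
  f'(2.879848) = 20.880572
  x_2 = 2.879848 - 3.364696/20.880572 = 2.718708
Iteration 3:
  f(2.718708) = 0.220151
  f'(2.718708) = 18.174118
  x_3 = 2.718708 - 0.220151/18.174118 = 2.706594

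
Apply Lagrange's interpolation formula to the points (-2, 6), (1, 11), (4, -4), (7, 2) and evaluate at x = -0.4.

Lagrange interpolation formula:
P(x) = Σ yᵢ × Lᵢ(x)
where Lᵢ(x) = Π_{j≠i} (x - xⱼ)/(xᵢ - xⱼ)

L_0(-0.4) = (-0.4 - 1)/(-2 - 1) × (-0.4 - 4)/(-2 - 4) × (-0.4 - 7)/(-2 - 7) = 0.281383
L_1(-0.4) = (-0.4 - (-2))/(1 - (-2)) × (-0.4 - 4)/(1 - 4) × (-0.4 - 7)/(1 - 7) = 0.964741
L_2(-0.4) = (-0.4 - (-2))/(4 - (-2)) × (-0.4 - 1)/(4 - 1) × (-0.4 - 7)/(4 - 7) = -0.306963
L_3(-0.4) = (-0.4 - (-2))/(7 - (-2)) × (-0.4 - 1)/(7 - 1) × (-0.4 - 4)/(7 - 4) = 0.060840

P(-0.4) = 6×L_0(-0.4) + 11×L_1(-0.4) + (-4)×L_2(-0.4) + 2×L_3(-0.4)
P(-0.4) = 13.649975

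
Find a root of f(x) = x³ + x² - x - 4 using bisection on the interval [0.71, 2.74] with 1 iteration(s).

f(x) = x³ + x² - x - 4
Initial interval: [0.71, 2.74]

Iteration 1:
  c_1 = (0.710000 + 2.740000)/2 = 1.725000
  f(c_1) = f(1.725000) = 2.383578
  f(a) × f(c) < 0, new interval: [0.710000, 1.725000]

After 1 iteration(s), the approximation is c_1 = 1.725000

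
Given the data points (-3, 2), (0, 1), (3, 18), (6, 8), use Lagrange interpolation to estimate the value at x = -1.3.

Lagrange interpolation formula:
P(x) = Σ yᵢ × Lᵢ(x)
where Lᵢ(x) = Π_{j≠i} (x - xⱼ)/(xᵢ - xⱼ)

L_0(-1.3) = (-1.3 - 0)/(-3 - 0) × (-1.3 - 3)/(-3 - 3) × (-1.3 - 6)/(-3 - 6) = 0.251895
L_1(-1.3) = (-1.3 - (-3))/(0 - (-3)) × (-1.3 - 3)/(0 - 3) × (-1.3 - 6)/(0 - 6) = 0.988204
L_2(-1.3) = (-1.3 - (-3))/(3 - (-3)) × (-1.3 - 0)/(3 - 0) × (-1.3 - 6)/(3 - 6) = -0.298759
L_3(-1.3) = (-1.3 - (-3))/(6 - (-3)) × (-1.3 - 0)/(6 - 0) × (-1.3 - 3)/(6 - 3) = 0.058660

P(-1.3) = 2×L_0(-1.3) + 1×L_1(-1.3) + 18×L_2(-1.3) + 8×L_3(-1.3)
P(-1.3) = -3.416389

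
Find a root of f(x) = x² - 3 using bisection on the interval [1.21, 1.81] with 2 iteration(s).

f(x) = x² - 3
Initial interval: [1.21, 1.81]

Iteration 1:
  c_1 = (1.210000 + 1.810000)/2 = 1.510000
  f(c_1) = f(1.510000) = -0.719900
  f(a) × f(c) ≥ 0, new interval: [1.510000, 1.810000]
Iteration 2:
  c_2 = (1.510000 + 1.810000)/2 = 1.660000
  f(c_2) = f(1.660000) = -0.244400
  f(a) × f(c) ≥ 0, new interval: [1.660000, 1.810000]

After 2 iteration(s), the approximation is c_2 = 1.660000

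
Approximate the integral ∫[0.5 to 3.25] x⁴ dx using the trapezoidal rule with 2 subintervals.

f(x) = x⁴
a = 0.5, b = 3.25, n = 2
h = (b - a)/n = 1.375000

Trapezoidal rule: (h/2)[f(x₀) + 2f(x₁) + 2f(x₂) + ... + f(xₙ)]

x_0 = 0.5000, f(x_0) = 0.062500, coefficient = 1
x_1 = 1.8750, f(x_1) = 12.359619, coefficient = 2
x_2 = 3.2500, f(x_2) = 111.566406, coefficient = 1

I ≈ (1.375000/2) × 136.348145 = 93.739349
Exact value: 72.511914
Error: 21.227435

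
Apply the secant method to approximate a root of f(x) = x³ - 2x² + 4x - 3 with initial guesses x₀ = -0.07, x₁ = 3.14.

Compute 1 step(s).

f(x) = x³ - 2x² + 4x - 3
x₀ = -0.07, x₁ = 3.14

Secant formula: x_{n+1} = x_n - f(x_n)(x_n - x_{n-1})/(f(x_n) - f(x_{n-1}))

Iteration 1:
  f(-0.070000) = -3.290143
  f(3.140000) = 20.799944
  x_2 = 3.140000 - 20.799944×(3.140000 - (-0.070000))/(20.799944 - (-3.290143))
       = 0.368411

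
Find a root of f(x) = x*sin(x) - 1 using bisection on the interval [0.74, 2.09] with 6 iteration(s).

f(x) = x*sin(x) - 1
Initial interval: [0.74, 2.09]

Iteration 1:
  c_1 = (0.740000 + 2.090000)/2 = 1.415000
  f(c_1) = f(1.415000) = 0.397862
  f(a) × f(c) < 0, new interval: [0.740000, 1.415000]
Iteration 2:
  c_2 = (0.740000 + 1.415000)/2 = 1.077500
  f(c_2) = f(1.077500) = -0.050963
  f(a) × f(c) ≥ 0, new interval: [1.077500, 1.415000]
Iteration 3:
  c_3 = (1.077500 + 1.415000)/2 = 1.246250
  f(c_3) = f(1.246250) = 0.181190
  f(a) × f(c) < 0, new interval: [1.077500, 1.246250]
Iteration 4:
  c_4 = (1.077500 + 1.246250)/2 = 1.161875
  f(c_4) = f(1.161875) = 0.066079
  f(a) × f(c) < 0, new interval: [1.077500, 1.161875]
Iteration 5:
  c_5 = (1.077500 + 1.161875)/2 = 1.119688
  f(c_5) = f(1.119688) = 0.007679
  f(a) × f(c) < 0, new interval: [1.077500, 1.119688]
Iteration 6:
  c_6 = (1.077500 + 1.119688)/2 = 1.098594
  f(c_6) = f(1.098594) = -0.021627
  f(a) × f(c) ≥ 0, new interval: [1.098594, 1.119688]

After 6 iteration(s), the approximation is c_6 = 1.098594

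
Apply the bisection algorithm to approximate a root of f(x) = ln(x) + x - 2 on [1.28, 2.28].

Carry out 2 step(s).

f(x) = ln(x) + x - 2
Initial interval: [1.28, 2.28]

Iteration 1:
  c_1 = (1.280000 + 2.280000)/2 = 1.780000
  f(c_1) = f(1.780000) = 0.356613
  f(a) × f(c) < 0, new interval: [1.280000, 1.780000]
Iteration 2:
  c_2 = (1.280000 + 1.780000)/2 = 1.530000
  f(c_2) = f(1.530000) = -0.044732
  f(a) × f(c) ≥ 0, new interval: [1.530000, 1.780000]

After 2 iteration(s), the approximation is c_2 = 1.530000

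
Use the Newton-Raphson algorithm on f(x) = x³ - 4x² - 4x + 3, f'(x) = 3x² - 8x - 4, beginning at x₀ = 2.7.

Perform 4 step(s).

f(x) = x³ - 4x² - 4x + 3
f'(x) = 3x² - 8x - 4
x₀ = 2.7

Newton-Raphson formula: x_{n+1} = x_n - f(x_n)/f'(x_n)

Iteration 1:
  f(2.700000) = -17.277000
  f'(2.700000) = -3.730000
  x_1 = 2.700000 - (-17.277000)/(-3.730000) = -1.931903
Iteration 2:
  f(-1.931903) = -11.411739
  f'(-1.931903) = 22.651981
  x_2 = -1.931903 - (-11.411739)/22.651981 = -1.428118
Iteration 3:
  f(-1.428118) = -2.358289
  f'(-1.428118) = 13.543507
  x_3 = -1.428118 - (-2.358289)/13.543507 = -1.253991
Iteration 4:
  f(-1.253991) = -0.245904
  f'(-1.253991) = 10.749410
  x_4 = -1.253991 - (-0.245904)/10.749410 = -1.231115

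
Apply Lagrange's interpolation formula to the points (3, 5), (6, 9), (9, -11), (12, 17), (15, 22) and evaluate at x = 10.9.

Lagrange interpolation formula:
P(x) = Σ yᵢ × Lᵢ(x)
where Lᵢ(x) = Π_{j≠i} (x - xⱼ)/(xᵢ - xⱼ)

L_0(10.9) = (10.9 - 6)/(3 - 6) × (10.9 - 9)/(3 - 9) × (10.9 - 12)/(3 - 12) × (10.9 - 15)/(3 - 15) = 0.021599
L_1(10.9) = (10.9 - 3)/(6 - 3) × (10.9 - 9)/(6 - 9) × (10.9 - 12)/(6 - 12) × (10.9 - 15)/(6 - 15) = -0.139290
L_2(10.9) = (10.9 - 3)/(9 - 3) × (10.9 - 6)/(9 - 6) × (10.9 - 12)/(9 - 12) × (10.9 - 15)/(9 - 15) = 0.538834
L_3(10.9) = (10.9 - 3)/(12 - 3) × (10.9 - 6)/(12 - 6) × (10.9 - 9)/(12 - 9) × (10.9 - 15)/(12 - 15) = 0.620475
L_4(10.9) = (10.9 - 3)/(15 - 3) × (10.9 - 6)/(15 - 6) × (10.9 - 9)/(15 - 9) × (10.9 - 12)/(15 - 12) = -0.041617

P(10.9) = 5×L_0(10.9) + 9×L_1(10.9) + (-11)×L_2(10.9) + 17×L_3(10.9) + 22×L_4(10.9)
P(10.9) = 2.559709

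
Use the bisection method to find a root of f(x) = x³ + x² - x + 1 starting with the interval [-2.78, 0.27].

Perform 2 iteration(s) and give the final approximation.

f(x) = x³ + x² - x + 1
Initial interval: [-2.78, 0.27]

Iteration 1:
  c_1 = (-2.780000 + 0.270000)/2 = -1.255000
  f(c_1) = f(-1.255000) = 1.853369
  f(a) × f(c) < 0, new interval: [-2.780000, -1.255000]
Iteration 2:
  c_2 = (-2.780000 + (-1.255000))/2 = -2.017500
  f(c_2) = f(-2.017500) = -1.124037
  f(a) × f(c) ≥ 0, new interval: [-2.017500, -1.255000]

After 2 iteration(s), the approximation is c_2 = -2.017500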